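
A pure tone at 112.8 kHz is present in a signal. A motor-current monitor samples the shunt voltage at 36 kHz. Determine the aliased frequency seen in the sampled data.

4.8 kHz

112.8 kHz mod fs = 4.8 kHz.
4.8 kHz ≤ fs/2 = 18 kHz, appears at 4.8 kHz.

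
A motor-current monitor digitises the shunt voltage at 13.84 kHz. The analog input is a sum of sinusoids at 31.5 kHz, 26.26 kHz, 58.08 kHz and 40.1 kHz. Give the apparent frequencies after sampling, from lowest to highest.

fs/2 = 6.92 kHz.
31.5 kHz mod fs = 3.82 kHz.
3.82 kHz ≤ fs/2 = 6.92 kHz, appears at 3.82 kHz.
26.26 kHz mod fs = 12.42 kHz.
12.42 kHz > fs/2 = 6.92 kHz, folds to fs − 12.42 kHz = 1.42 kHz.
58.08 kHz mod fs = 2.72 kHz.
2.72 kHz ≤ fs/2 = 6.92 kHz, appears at 2.72 kHz.
40.1 kHz mod fs = 12.42 kHz.
12.42 kHz > fs/2 = 6.92 kHz, folds to fs − 12.42 kHz = 1.42 kHz.
Distinct values: {1.42 kHz, 2.72 kHz, 3.82 kHz}.

1.42 kHz, 2.72 kHz, 3.82 kHz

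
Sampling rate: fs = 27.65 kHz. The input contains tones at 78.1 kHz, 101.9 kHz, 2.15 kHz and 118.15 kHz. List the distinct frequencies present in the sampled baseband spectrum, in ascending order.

2.15 kHz, 4.85 kHz, 7.55 kHz, 8.7 kHz

fs/2 = 13.825 kHz.
78.1 kHz mod fs = 22.8 kHz.
22.8 kHz > fs/2 = 13.825 kHz, folds to fs − 22.8 kHz = 4.85 kHz.
101.9 kHz mod fs = 18.95 kHz.
18.95 kHz > fs/2 = 13.825 kHz, folds to fs − 18.95 kHz = 8.7 kHz.
2.15 kHz ≤ fs/2 = 13.825 kHz, passes unchanged.
118.15 kHz mod fs = 7.55 kHz.
7.55 kHz ≤ fs/2 = 13.825 kHz, appears at 7.55 kHz.
Distinct values: {2.15 kHz, 4.85 kHz, 7.55 kHz, 8.7 kHz}.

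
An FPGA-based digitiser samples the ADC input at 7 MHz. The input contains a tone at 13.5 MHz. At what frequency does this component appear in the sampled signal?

0.5 MHz

13.5 MHz mod fs = 6.5 MHz.
6.5 MHz > fs/2 = 3.5 MHz, folds to fs − 6.5 MHz = 0.5 MHz.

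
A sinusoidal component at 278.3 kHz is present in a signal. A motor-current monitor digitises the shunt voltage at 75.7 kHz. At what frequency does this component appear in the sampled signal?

278.3 kHz mod fs = 51.2 kHz.
51.2 kHz > fs/2 = 37.85 kHz, folds to fs − 51.2 kHz = 24.5 kHz.

24.5 kHz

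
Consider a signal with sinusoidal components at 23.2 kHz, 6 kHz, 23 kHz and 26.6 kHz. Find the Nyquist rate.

53.2 kHz

Highest-frequency component: 26.6 kHz.
Nyquist rate = 2 × 26.6 kHz = 53.2 kHz.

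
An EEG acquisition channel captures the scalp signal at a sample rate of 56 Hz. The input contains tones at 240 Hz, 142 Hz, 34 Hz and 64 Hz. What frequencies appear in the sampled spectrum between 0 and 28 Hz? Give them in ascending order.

fs/2 = 28 Hz.
240 Hz mod fs = 16 Hz.
16 Hz ≤ fs/2 = 28 Hz, appears at 16 Hz.
142 Hz mod fs = 30 Hz.
30 Hz > fs/2 = 28 Hz, folds to fs − 30 Hz = 26 Hz.
34 Hz > fs/2 = 28 Hz, folds to fs − 34 Hz = 22 Hz.
64 Hz mod fs = 8 Hz.
8 Hz ≤ fs/2 = 28 Hz, appears at 8 Hz.
Distinct values: {8 Hz, 16 Hz, 22 Hz, 26 Hz}.

8 Hz, 16 Hz, 22 Hz, 26 Hz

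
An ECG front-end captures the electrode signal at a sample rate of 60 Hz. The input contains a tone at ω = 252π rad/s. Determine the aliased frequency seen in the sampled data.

6 Hz

ω = 252π rad/s → f = ω/(2π) = 126 Hz.
126 Hz mod fs = 6 Hz.
6 Hz ≤ fs/2 = 30 Hz, appears at 6 Hz.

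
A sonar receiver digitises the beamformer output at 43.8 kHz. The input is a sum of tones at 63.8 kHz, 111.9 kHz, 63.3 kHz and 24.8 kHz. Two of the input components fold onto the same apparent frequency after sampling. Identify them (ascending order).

63.3 kHz, 111.9 kHz

fs/2 = 21.9 kHz.
63.8 kHz mod fs = 20 kHz.
20 kHz ≤ fs/2 = 21.9 kHz, appears at 20 kHz.
111.9 kHz mod fs = 24.3 kHz.
24.3 kHz > fs/2 = 21.9 kHz, folds to fs − 24.3 kHz = 19.5 kHz.
63.3 kHz mod fs = 19.5 kHz.
19.5 kHz ≤ fs/2 = 21.9 kHz, appears at 19.5 kHz.
24.8 kHz > fs/2 = 21.9 kHz, folds to fs − 24.8 kHz = 19 kHz.
63.3 kHz and 111.9 kHz both map to 19.5 kHz.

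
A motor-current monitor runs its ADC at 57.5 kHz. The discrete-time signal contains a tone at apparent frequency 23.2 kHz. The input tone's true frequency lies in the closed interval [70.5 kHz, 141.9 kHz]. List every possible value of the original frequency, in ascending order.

80.7 kHz, 91.8 kHz, 138.2 kHz

Frequencies that alias to 23.2 kHz are k·fs ± 23.2 kHz for integer k ≥ 0.
k=0: 23.2 kHz.
k=1: 34.3 kHz, 80.7 kHz.
k=2: 91.8 kHz, 138.2 kHz.
k=3: 149.3 kHz, 195.7 kHz.
Within [70.5 kHz, 141.9 kHz]: 80.7 kHz, 91.8 kHz, 138.2 kHz.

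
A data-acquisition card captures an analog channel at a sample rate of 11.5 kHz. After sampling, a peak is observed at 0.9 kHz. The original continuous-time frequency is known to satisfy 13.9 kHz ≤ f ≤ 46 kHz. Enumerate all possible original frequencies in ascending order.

22.1 kHz, 23.9 kHz, 33.6 kHz, 35.4 kHz, 45.1 kHz

Frequencies that alias to 0.9 kHz are k·fs ± 0.9 kHz for integer k ≥ 0.
k=0: 0.9 kHz.
k=1: 10.6 kHz, 12.4 kHz.
k=2: 22.1 kHz, 23.9 kHz.
k=3: 33.6 kHz, 35.4 kHz.
k=4: 45.1 kHz, 46.9 kHz.
k=5: 56.6 kHz, 58.4 kHz.
Within [13.9 kHz, 46 kHz]: 22.1 kHz, 23.9 kHz, 33.6 kHz, 35.4 kHz, 45.1 kHz.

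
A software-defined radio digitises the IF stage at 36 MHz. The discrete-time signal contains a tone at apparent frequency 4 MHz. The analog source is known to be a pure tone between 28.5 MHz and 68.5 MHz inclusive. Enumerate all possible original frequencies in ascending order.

32 MHz, 40 MHz, 68 MHz

Frequencies that alias to 4 MHz are k·fs ± 4 MHz for integer k ≥ 0.
k=0: 4 MHz.
k=1: 32 MHz, 40 MHz.
k=2: 68 MHz, 76 MHz.
k=3: 104 MHz, 112 MHz.
Within [28.5 MHz, 68.5 MHz]: 32 MHz, 40 MHz, 68 MHz.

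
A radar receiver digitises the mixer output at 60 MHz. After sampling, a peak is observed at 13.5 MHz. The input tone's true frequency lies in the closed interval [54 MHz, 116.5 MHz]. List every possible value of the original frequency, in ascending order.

Frequencies that alias to 13.5 MHz are k·fs ± 13.5 MHz for integer k ≥ 0.
k=0: 13.5 MHz.
k=1: 46.5 MHz, 73.5 MHz.
k=2: 106.5 MHz, 133.5 MHz.
k=3: 166.5 MHz, 193.5 MHz.
Within [54 MHz, 116.5 MHz]: 73.5 MHz, 106.5 MHz.

73.5 MHz, 106.5 MHz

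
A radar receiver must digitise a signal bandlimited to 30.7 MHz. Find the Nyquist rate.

Nyquist rate = 2 × 30.7 MHz = 61.4 MHz.

61.4 MHz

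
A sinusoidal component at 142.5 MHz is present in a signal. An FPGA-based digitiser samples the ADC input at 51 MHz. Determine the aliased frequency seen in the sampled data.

142.5 MHz mod fs = 40.5 MHz.
40.5 MHz > fs/2 = 25.5 MHz, folds to fs − 40.5 MHz = 10.5 MHz.

10.5 MHz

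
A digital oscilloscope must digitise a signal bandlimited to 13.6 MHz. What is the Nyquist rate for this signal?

27.2 MHz

Nyquist rate = 2 × 13.6 MHz = 27.2 MHz.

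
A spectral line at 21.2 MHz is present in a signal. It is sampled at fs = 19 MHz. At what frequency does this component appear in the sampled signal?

2.2 MHz

21.2 MHz mod fs = 2.2 MHz.
2.2 MHz ≤ fs/2 = 9.5 MHz, appears at 2.2 MHz.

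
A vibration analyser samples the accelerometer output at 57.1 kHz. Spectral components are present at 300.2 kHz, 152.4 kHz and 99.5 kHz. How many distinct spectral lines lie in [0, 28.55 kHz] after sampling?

fs/2 = 28.55 kHz.
300.2 kHz mod fs = 14.7 kHz.
14.7 kHz ≤ fs/2 = 28.55 kHz, appears at 14.7 kHz.
152.4 kHz mod fs = 38.2 kHz.
38.2 kHz > fs/2 = 28.55 kHz, folds to fs − 38.2 kHz = 18.9 kHz.
99.5 kHz mod fs = 42.4 kHz.
42.4 kHz > fs/2 = 28.55 kHz, folds to fs − 42.4 kHz = 14.7 kHz.
Distinct values: {14.7 kHz, 18.9 kHz} → 2.

2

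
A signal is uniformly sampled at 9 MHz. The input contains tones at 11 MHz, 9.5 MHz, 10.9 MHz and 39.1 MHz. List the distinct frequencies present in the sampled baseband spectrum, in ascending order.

fs/2 = 4.5 MHz.
11 MHz mod fs = 2 MHz.
2 MHz ≤ fs/2 = 4.5 MHz, appears at 2 MHz.
9.5 MHz mod fs = 0.5 MHz.
0.5 MHz ≤ fs/2 = 4.5 MHz, appears at 0.5 MHz.
10.9 MHz mod fs = 1.9 MHz.
1.9 MHz ≤ fs/2 = 4.5 MHz, appears at 1.9 MHz.
39.1 MHz mod fs = 3.1 MHz.
3.1 MHz ≤ fs/2 = 4.5 MHz, appears at 3.1 MHz.
Distinct values: {0.5 MHz, 1.9 MHz, 2 MHz, 3.1 MHz}.

0.5 MHz, 1.9 MHz, 2 MHz, 3.1 MHz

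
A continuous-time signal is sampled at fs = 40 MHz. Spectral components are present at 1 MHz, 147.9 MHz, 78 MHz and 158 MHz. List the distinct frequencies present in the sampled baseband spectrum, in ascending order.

1 MHz, 2 MHz, 12.1 MHz

fs/2 = 20 MHz.
1 MHz ≤ fs/2 = 20 MHz, passes unchanged.
147.9 MHz mod fs = 27.9 MHz.
27.9 MHz > fs/2 = 20 MHz, folds to fs − 27.9 MHz = 12.1 MHz.
78 MHz mod fs = 38 MHz.
38 MHz > fs/2 = 20 MHz, folds to fs − 38 MHz = 2 MHz.
158 MHz mod fs = 38 MHz.
38 MHz > fs/2 = 20 MHz, folds to fs − 38 MHz = 2 MHz.
Distinct values: {1 MHz, 2 MHz, 12.1 MHz}.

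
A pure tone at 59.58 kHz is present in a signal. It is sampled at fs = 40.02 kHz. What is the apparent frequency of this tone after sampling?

59.58 kHz mod fs = 19.56 kHz.
19.56 kHz ≤ fs/2 = 20.01 kHz, appears at 19.56 kHz.

19.56 kHz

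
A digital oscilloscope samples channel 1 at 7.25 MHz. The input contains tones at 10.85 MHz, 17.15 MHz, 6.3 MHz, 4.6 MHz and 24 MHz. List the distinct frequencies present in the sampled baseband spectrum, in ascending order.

0.95 MHz, 2.25 MHz, 2.65 MHz, 3.6 MHz

fs/2 = 3.625 MHz.
10.85 MHz mod fs = 3.6 MHz.
3.6 MHz ≤ fs/2 = 3.625 MHz, appears at 3.6 MHz.
17.15 MHz mod fs = 2.65 MHz.
2.65 MHz ≤ fs/2 = 3.625 MHz, appears at 2.65 MHz.
6.3 MHz > fs/2 = 3.625 MHz, folds to fs − 6.3 MHz = 0.95 MHz.
4.6 MHz > fs/2 = 3.625 MHz, folds to fs − 4.6 MHz = 2.65 MHz.
24 MHz mod fs = 2.25 MHz.
2.25 MHz ≤ fs/2 = 3.625 MHz, appears at 2.25 MHz.
Distinct values: {0.95 MHz, 2.25 MHz, 2.65 MHz, 3.6 MHz}.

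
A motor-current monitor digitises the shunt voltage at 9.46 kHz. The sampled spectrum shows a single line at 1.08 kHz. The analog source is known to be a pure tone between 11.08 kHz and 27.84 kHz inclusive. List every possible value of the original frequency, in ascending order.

17.84 kHz, 20 kHz, 27.3 kHz

Frequencies that alias to 1.08 kHz are k·fs ± 1.08 kHz for integer k ≥ 0.
k=0: 1.08 kHz.
k=1: 8.38 kHz, 10.54 kHz.
k=2: 17.84 kHz, 20 kHz.
k=3: 27.3 kHz, 29.46 kHz.
k=4: 36.76 kHz, 38.92 kHz.
Within [11.08 kHz, 27.84 kHz]: 17.84 kHz, 20 kHz, 27.3 kHz.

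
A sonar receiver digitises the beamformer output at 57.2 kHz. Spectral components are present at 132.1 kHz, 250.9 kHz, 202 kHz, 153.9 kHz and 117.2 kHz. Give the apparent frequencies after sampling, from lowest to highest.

2.8 kHz, 17.7 kHz, 22.1 kHz, 26.8 kHz

fs/2 = 28.6 kHz.
132.1 kHz mod fs = 17.7 kHz.
17.7 kHz ≤ fs/2 = 28.6 kHz, appears at 17.7 kHz.
250.9 kHz mod fs = 22.1 kHz.
22.1 kHz ≤ fs/2 = 28.6 kHz, appears at 22.1 kHz.
202 kHz mod fs = 30.4 kHz.
30.4 kHz > fs/2 = 28.6 kHz, folds to fs − 30.4 kHz = 26.8 kHz.
153.9 kHz mod fs = 39.5 kHz.
39.5 kHz > fs/2 = 28.6 kHz, folds to fs − 39.5 kHz = 17.7 kHz.
117.2 kHz mod fs = 2.8 kHz.
2.8 kHz ≤ fs/2 = 28.6 kHz, appears at 2.8 kHz.
Distinct values: {2.8 kHz, 17.7 kHz, 22.1 kHz, 26.8 kHz}.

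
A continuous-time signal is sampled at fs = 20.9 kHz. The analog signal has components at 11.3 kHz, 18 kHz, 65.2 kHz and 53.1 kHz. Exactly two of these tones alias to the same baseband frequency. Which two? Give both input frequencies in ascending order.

fs/2 = 10.45 kHz.
11.3 kHz > fs/2 = 10.45 kHz, folds to fs − 11.3 kHz = 9.6 kHz.
18 kHz > fs/2 = 10.45 kHz, folds to fs − 18 kHz = 2.9 kHz.
65.2 kHz mod fs = 2.5 kHz.
2.5 kHz ≤ fs/2 = 10.45 kHz, appears at 2.5 kHz.
53.1 kHz mod fs = 11.3 kHz.
11.3 kHz > fs/2 = 10.45 kHz, folds to fs − 11.3 kHz = 9.6 kHz.
11.3 kHz and 53.1 kHz both map to 9.6 kHz.

11.3 kHz, 53.1 kHz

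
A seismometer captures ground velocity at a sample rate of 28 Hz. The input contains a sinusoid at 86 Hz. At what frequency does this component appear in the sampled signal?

86 Hz mod fs = 2 Hz.
2 Hz ≤ fs/2 = 14 Hz, appears at 2 Hz.

2 Hz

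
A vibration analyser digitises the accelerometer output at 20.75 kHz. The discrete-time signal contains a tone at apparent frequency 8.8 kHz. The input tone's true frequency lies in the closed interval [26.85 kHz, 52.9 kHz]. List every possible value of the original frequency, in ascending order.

Frequencies that alias to 8.8 kHz are k·fs ± 8.8 kHz for integer k ≥ 0.
k=0: 8.8 kHz.
k=1: 11.95 kHz, 29.55 kHz.
k=2: 32.7 kHz, 50.3 kHz.
k=3: 53.45 kHz, 71.05 kHz.
Within [26.85 kHz, 52.9 kHz]: 29.55 kHz, 32.7 kHz, 50.3 kHz.

29.55 kHz, 32.7 kHz, 50.3 kHz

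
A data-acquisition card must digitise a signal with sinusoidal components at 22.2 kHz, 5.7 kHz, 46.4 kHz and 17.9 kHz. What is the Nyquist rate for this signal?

92.8 kHz

Highest-frequency component: 46.4 kHz.
Nyquist rate = 2 × 46.4 kHz = 92.8 kHz.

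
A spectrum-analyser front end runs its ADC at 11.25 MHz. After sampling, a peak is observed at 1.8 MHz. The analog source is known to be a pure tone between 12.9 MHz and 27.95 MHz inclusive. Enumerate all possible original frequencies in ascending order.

13.05 MHz, 20.7 MHz, 24.3 MHz

Frequencies that alias to 1.8 MHz are k·fs ± 1.8 MHz for integer k ≥ 0.
k=0: 1.8 MHz.
k=1: 9.45 MHz, 13.05 MHz.
k=2: 20.7 MHz, 24.3 MHz.
k=3: 31.95 MHz, 35.55 MHz.
Within [12.9 MHz, 27.95 MHz]: 13.05 MHz, 20.7 MHz, 24.3 MHz.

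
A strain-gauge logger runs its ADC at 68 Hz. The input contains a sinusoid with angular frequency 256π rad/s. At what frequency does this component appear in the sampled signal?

8 Hz

ω = 256π rad/s → f = ω/(2π) = 128 Hz.
128 Hz mod fs = 60 Hz.
60 Hz > fs/2 = 34 Hz, folds to fs − 60 Hz = 8 Hz.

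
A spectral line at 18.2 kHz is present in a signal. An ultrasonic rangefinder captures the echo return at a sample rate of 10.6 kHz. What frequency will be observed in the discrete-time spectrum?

3 kHz

18.2 kHz mod fs = 7.6 kHz.
7.6 kHz > fs/2 = 5.3 kHz, folds to fs − 7.6 kHz = 3 kHz.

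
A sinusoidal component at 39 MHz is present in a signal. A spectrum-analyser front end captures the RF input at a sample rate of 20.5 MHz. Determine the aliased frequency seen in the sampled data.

2 MHz

39 MHz mod fs = 18.5 MHz.
18.5 MHz > fs/2 = 10.25 MHz, folds to fs − 18.5 MHz = 2 MHz.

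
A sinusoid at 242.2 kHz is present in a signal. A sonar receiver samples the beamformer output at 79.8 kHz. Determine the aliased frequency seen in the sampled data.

242.2 kHz mod fs = 2.8 kHz.
2.8 kHz ≤ fs/2 = 39.9 kHz, appears at 2.8 kHz.

2.8 kHz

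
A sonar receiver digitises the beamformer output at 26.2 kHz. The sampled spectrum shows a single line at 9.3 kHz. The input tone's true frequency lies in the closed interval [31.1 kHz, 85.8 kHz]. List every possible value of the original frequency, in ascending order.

Frequencies that alias to 9.3 kHz are k·fs ± 9.3 kHz for integer k ≥ 0.
k=0: 9.3 kHz.
k=1: 16.9 kHz, 35.5 kHz.
k=2: 43.1 kHz, 61.7 kHz.
k=3: 69.3 kHz, 87.9 kHz.
k=4: 95.5 kHz, 114.1 kHz.
Within [31.1 kHz, 85.8 kHz]: 35.5 kHz, 43.1 kHz, 61.7 kHz, 69.3 kHz.

35.5 kHz, 43.1 kHz, 61.7 kHz, 69.3 kHz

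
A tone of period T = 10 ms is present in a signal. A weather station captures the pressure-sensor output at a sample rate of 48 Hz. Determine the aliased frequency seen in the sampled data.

4 Hz

T = 10 ms → f = 1/T = 100 Hz.
100 Hz mod fs = 4 Hz.
4 Hz ≤ fs/2 = 24 Hz, appears at 4 Hz.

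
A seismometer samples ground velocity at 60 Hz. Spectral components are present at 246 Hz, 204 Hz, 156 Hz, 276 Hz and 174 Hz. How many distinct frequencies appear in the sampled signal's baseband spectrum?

fs/2 = 30 Hz.
246 Hz mod fs = 6 Hz.
6 Hz ≤ fs/2 = 30 Hz, appears at 6 Hz.
204 Hz mod fs = 24 Hz.
24 Hz ≤ fs/2 = 30 Hz, appears at 24 Hz.
156 Hz mod fs = 36 Hz.
36 Hz > fs/2 = 30 Hz, folds to fs − 36 Hz = 24 Hz.
276 Hz mod fs = 36 Hz.
36 Hz > fs/2 = 30 Hz, folds to fs − 36 Hz = 24 Hz.
174 Hz mod fs = 54 Hz.
54 Hz > fs/2 = 30 Hz, folds to fs − 54 Hz = 6 Hz.
Distinct values: {6 Hz, 24 Hz} → 2.

2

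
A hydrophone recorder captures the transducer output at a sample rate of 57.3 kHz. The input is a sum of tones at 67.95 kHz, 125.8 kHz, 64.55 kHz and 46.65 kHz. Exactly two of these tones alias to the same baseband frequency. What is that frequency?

fs/2 = 28.65 kHz.
67.95 kHz mod fs = 10.65 kHz.
10.65 kHz ≤ fs/2 = 28.65 kHz, appears at 10.65 kHz.
125.8 kHz mod fs = 11.2 kHz.
11.2 kHz ≤ fs/2 = 28.65 kHz, appears at 11.2 kHz.
64.55 kHz mod fs = 7.25 kHz.
7.25 kHz ≤ fs/2 = 28.65 kHz, appears at 7.25 kHz.
46.65 kHz > fs/2 = 28.65 kHz, folds to fs − 46.65 kHz = 10.65 kHz.
46.65 kHz and 67.95 kHz both map to 10.65 kHz.

10.65 kHz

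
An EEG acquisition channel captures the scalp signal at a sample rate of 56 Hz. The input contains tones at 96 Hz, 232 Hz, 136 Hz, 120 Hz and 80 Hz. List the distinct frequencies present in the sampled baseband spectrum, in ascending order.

fs/2 = 28 Hz.
96 Hz mod fs = 40 Hz.
40 Hz > fs/2 = 28 Hz, folds to fs − 40 Hz = 16 Hz.
232 Hz mod fs = 8 Hz.
8 Hz ≤ fs/2 = 28 Hz, appears at 8 Hz.
136 Hz mod fs = 24 Hz.
24 Hz ≤ fs/2 = 28 Hz, appears at 24 Hz.
120 Hz mod fs = 8 Hz.
8 Hz ≤ fs/2 = 28 Hz, appears at 8 Hz.
80 Hz mod fs = 24 Hz.
24 Hz ≤ fs/2 = 28 Hz, appears at 24 Hz.
Distinct values: {8 Hz, 16 Hz, 24 Hz}.

8 Hz, 16 Hz, 24 Hz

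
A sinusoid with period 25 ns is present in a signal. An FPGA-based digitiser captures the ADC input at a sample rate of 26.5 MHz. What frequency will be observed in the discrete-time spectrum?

T = 25 ns → f = 1/T = 40 MHz.
40 MHz mod fs = 13.5 MHz.
13.5 MHz > fs/2 = 13.25 MHz, folds to fs − 13.5 MHz = 13 MHz.

13 MHz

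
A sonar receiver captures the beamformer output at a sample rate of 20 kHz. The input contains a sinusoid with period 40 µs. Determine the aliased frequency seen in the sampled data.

T = 40 µs → f = 1/T = 25 kHz.
25 kHz mod fs = 5 kHz.
5 kHz ≤ fs/2 = 10 kHz, appears at 5 kHz.

5 kHz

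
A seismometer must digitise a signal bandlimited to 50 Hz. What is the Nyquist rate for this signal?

Nyquist rate = 2 × 50 Hz = 100 Hz.

100 Hz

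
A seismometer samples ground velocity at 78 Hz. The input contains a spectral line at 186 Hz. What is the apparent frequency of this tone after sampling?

186 Hz mod fs = 30 Hz.
30 Hz ≤ fs/2 = 39 Hz, appears at 30 Hz.

30 Hz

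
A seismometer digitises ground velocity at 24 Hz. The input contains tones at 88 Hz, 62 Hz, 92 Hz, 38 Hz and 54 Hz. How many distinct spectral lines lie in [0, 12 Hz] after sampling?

4

fs/2 = 12 Hz.
88 Hz mod fs = 16 Hz.
16 Hz > fs/2 = 12 Hz, folds to fs − 16 Hz = 8 Hz.
62 Hz mod fs = 14 Hz.
14 Hz > fs/2 = 12 Hz, folds to fs − 14 Hz = 10 Hz.
92 Hz mod fs = 20 Hz.
20 Hz > fs/2 = 12 Hz, folds to fs − 20 Hz = 4 Hz.
38 Hz mod fs = 14 Hz.
14 Hz > fs/2 = 12 Hz, folds to fs − 14 Hz = 10 Hz.
54 Hz mod fs = 6 Hz.
6 Hz ≤ fs/2 = 12 Hz, appears at 6 Hz.
Distinct values: {4 Hz, 6 Hz, 8 Hz, 10 Hz} → 4.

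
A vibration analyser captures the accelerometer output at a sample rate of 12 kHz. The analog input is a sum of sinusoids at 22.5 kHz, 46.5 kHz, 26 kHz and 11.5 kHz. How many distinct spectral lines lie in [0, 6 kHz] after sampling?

3

fs/2 = 6 kHz.
22.5 kHz mod fs = 10.5 kHz.
10.5 kHz > fs/2 = 6 kHz, folds to fs − 10.5 kHz = 1.5 kHz.
46.5 kHz mod fs = 10.5 kHz.
10.5 kHz > fs/2 = 6 kHz, folds to fs − 10.5 kHz = 1.5 kHz.
26 kHz mod fs = 2 kHz.
2 kHz ≤ fs/2 = 6 kHz, appears at 2 kHz.
11.5 kHz > fs/2 = 6 kHz, folds to fs − 11.5 kHz = 0.5 kHz.
Distinct values: {0.5 kHz, 1.5 kHz, 2 kHz} → 3.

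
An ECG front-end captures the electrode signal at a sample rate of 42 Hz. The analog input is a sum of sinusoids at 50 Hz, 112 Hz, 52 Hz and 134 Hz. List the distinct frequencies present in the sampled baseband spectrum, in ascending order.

8 Hz, 10 Hz, 14 Hz

fs/2 = 21 Hz.
50 Hz mod fs = 8 Hz.
8 Hz ≤ fs/2 = 21 Hz, appears at 8 Hz.
112 Hz mod fs = 28 Hz.
28 Hz > fs/2 = 21 Hz, folds to fs − 28 Hz = 14 Hz.
52 Hz mod fs = 10 Hz.
10 Hz ≤ fs/2 = 21 Hz, appears at 10 Hz.
134 Hz mod fs = 8 Hz.
8 Hz ≤ fs/2 = 21 Hz, appears at 8 Hz.
Distinct values: {8 Hz, 10 Hz, 14 Hz}.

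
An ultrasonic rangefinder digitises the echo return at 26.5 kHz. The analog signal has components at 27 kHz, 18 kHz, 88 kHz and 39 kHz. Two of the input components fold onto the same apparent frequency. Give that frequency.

8.5 kHz

fs/2 = 13.25 kHz.
27 kHz mod fs = 0.5 kHz.
0.5 kHz ≤ fs/2 = 13.25 kHz, appears at 0.5 kHz.
18 kHz > fs/2 = 13.25 kHz, folds to fs − 18 kHz = 8.5 kHz.
88 kHz mod fs = 8.5 kHz.
8.5 kHz ≤ fs/2 = 13.25 kHz, appears at 8.5 kHz.
39 kHz mod fs = 12.5 kHz.
12.5 kHz ≤ fs/2 = 13.25 kHz, appears at 12.5 kHz.
18 kHz and 88 kHz both map to 8.5 kHz.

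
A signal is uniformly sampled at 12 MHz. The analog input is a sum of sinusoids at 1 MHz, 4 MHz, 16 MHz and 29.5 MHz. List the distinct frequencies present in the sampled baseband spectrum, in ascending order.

1 MHz, 4 MHz, 5.5 MHz

fs/2 = 6 MHz.
1 MHz ≤ fs/2 = 6 MHz, passes unchanged.
4 MHz ≤ fs/2 = 6 MHz, passes unchanged.
16 MHz mod fs = 4 MHz.
4 MHz ≤ fs/2 = 6 MHz, appears at 4 MHz.
29.5 MHz mod fs = 5.5 MHz.
5.5 MHz ≤ fs/2 = 6 MHz, appears at 5.5 MHz.
Distinct values: {1 MHz, 4 MHz, 5.5 MHz}.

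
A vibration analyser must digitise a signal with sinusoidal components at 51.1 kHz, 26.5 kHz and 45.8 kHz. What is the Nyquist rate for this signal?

102.2 kHz

Highest-frequency component: 51.1 kHz.
Nyquist rate = 2 × 51.1 kHz = 102.2 kHz.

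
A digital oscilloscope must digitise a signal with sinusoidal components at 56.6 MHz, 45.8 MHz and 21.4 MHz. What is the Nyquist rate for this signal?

113.2 MHz

Highest-frequency component: 56.6 MHz.
Nyquist rate = 2 × 56.6 MHz = 113.2 MHz.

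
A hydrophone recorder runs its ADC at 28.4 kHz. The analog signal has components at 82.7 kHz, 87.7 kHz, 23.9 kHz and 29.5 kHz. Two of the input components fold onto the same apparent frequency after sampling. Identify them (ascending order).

fs/2 = 14.2 kHz.
82.7 kHz mod fs = 25.9 kHz.
25.9 kHz > fs/2 = 14.2 kHz, folds to fs − 25.9 kHz = 2.5 kHz.
87.7 kHz mod fs = 2.5 kHz.
2.5 kHz ≤ fs/2 = 14.2 kHz, appears at 2.5 kHz.
23.9 kHz > fs/2 = 14.2 kHz, folds to fs − 23.9 kHz = 4.5 kHz.
29.5 kHz mod fs = 1.1 kHz.
1.1 kHz ≤ fs/2 = 14.2 kHz, appears at 1.1 kHz.
82.7 kHz and 87.7 kHz both map to 2.5 kHz.

82.7 kHz, 87.7 kHz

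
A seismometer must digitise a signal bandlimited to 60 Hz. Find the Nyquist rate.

120 Hz

Nyquist rate = 2 × 60 Hz = 120 Hz.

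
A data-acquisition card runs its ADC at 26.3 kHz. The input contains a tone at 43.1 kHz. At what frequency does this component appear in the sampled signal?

43.1 kHz mod fs = 16.8 kHz.
16.8 kHz > fs/2 = 13.15 kHz, folds to fs − 16.8 kHz = 9.5 kHz.

9.5 kHz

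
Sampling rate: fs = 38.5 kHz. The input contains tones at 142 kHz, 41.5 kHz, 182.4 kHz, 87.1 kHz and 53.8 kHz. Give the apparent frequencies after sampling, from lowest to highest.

3 kHz, 10.1 kHz, 12 kHz, 15.3 kHz

fs/2 = 19.25 kHz.
142 kHz mod fs = 26.5 kHz.
26.5 kHz > fs/2 = 19.25 kHz, folds to fs − 26.5 kHz = 12 kHz.
41.5 kHz mod fs = 3 kHz.
3 kHz ≤ fs/2 = 19.25 kHz, appears at 3 kHz.
182.4 kHz mod fs = 28.4 kHz.
28.4 kHz > fs/2 = 19.25 kHz, folds to fs − 28.4 kHz = 10.1 kHz.
87.1 kHz mod fs = 10.1 kHz.
10.1 kHz ≤ fs/2 = 19.25 kHz, appears at 10.1 kHz.
53.8 kHz mod fs = 15.3 kHz.
15.3 kHz ≤ fs/2 = 19.25 kHz, appears at 15.3 kHz.
Distinct values: {3 kHz, 10.1 kHz, 12 kHz, 15.3 kHz}.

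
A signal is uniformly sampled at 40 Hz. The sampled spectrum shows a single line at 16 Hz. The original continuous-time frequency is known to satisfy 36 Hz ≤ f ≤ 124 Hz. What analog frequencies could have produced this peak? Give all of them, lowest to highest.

Frequencies that alias to 16 Hz are k·fs ± 16 Hz for integer k ≥ 0.
k=0: 16 Hz.
k=1: 24 Hz, 56 Hz.
k=2: 64 Hz, 96 Hz.
k=3: 104 Hz, 136 Hz.
k=4: 144 Hz, 176 Hz.
Within [36 Hz, 124 Hz]: 56 Hz, 64 Hz, 96 Hz, 104 Hz.

56 Hz, 64 Hz, 96 Hz, 104 Hz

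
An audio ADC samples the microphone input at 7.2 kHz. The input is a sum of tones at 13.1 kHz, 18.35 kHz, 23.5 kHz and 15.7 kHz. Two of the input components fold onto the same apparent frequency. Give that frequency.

fs/2 = 3.6 kHz.
13.1 kHz mod fs = 5.9 kHz.
5.9 kHz > fs/2 = 3.6 kHz, folds to fs − 5.9 kHz = 1.3 kHz.
18.35 kHz mod fs = 3.95 kHz.
3.95 kHz > fs/2 = 3.6 kHz, folds to fs − 3.95 kHz = 3.25 kHz.
23.5 kHz mod fs = 1.9 kHz.
1.9 kHz ≤ fs/2 = 3.6 kHz, appears at 1.9 kHz.
15.7 kHz mod fs = 1.3 kHz.
1.3 kHz ≤ fs/2 = 3.6 kHz, appears at 1.3 kHz.
13.1 kHz and 15.7 kHz both map to 1.3 kHz.

1.3 kHz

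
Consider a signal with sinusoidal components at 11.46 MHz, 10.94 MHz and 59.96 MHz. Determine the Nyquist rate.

119.92 MHz

Highest-frequency component: 59.96 MHz.
Nyquist rate = 2 × 59.96 MHz = 119.92 MHz.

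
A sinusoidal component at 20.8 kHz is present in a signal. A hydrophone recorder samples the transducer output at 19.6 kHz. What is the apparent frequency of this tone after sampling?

20.8 kHz mod fs = 1.2 kHz.
1.2 kHz ≤ fs/2 = 9.8 kHz, appears at 1.2 kHz.

1.2 kHz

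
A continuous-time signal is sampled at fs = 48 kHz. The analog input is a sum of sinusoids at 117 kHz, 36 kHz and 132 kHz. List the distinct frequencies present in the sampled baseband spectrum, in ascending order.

fs/2 = 24 kHz.
117 kHz mod fs = 21 kHz.
21 kHz ≤ fs/2 = 24 kHz, appears at 21 kHz.
36 kHz > fs/2 = 24 kHz, folds to fs − 36 kHz = 12 kHz.
132 kHz mod fs = 36 kHz.
36 kHz > fs/2 = 24 kHz, folds to fs − 36 kHz = 12 kHz.
Distinct values: {12 kHz, 21 kHz}.

12 kHz, 21 kHz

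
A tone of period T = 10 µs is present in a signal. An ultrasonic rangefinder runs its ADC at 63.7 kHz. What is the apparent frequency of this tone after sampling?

27.4 kHz

T = 10 µs → f = 1/T = 100 kHz.
100 kHz mod fs = 36.3 kHz.
36.3 kHz > fs/2 = 31.85 kHz, folds to fs − 36.3 kHz = 27.4 kHz.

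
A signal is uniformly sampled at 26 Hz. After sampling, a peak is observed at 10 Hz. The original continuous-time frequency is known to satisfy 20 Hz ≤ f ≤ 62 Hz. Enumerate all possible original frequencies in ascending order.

Frequencies that alias to 10 Hz are k·fs ± 10 Hz for integer k ≥ 0.
k=0: 10 Hz.
k=1: 16 Hz, 36 Hz.
k=2: 42 Hz, 62 Hz.
k=3: 68 Hz, 88 Hz.
Within [20 Hz, 62 Hz]: 36 Hz, 42 Hz, 62 Hz.

36 Hz, 42 Hz, 62 Hz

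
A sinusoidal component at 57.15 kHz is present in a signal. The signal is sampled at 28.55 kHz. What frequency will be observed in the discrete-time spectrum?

0.05 kHz

57.15 kHz mod fs = 0.05 kHz.
0.05 kHz ≤ fs/2 = 14.275 kHz, appears at 0.05 kHz.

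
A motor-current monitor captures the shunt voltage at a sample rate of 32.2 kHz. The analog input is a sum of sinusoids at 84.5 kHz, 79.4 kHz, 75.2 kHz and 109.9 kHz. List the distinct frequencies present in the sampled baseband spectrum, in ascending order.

fs/2 = 16.1 kHz.
84.5 kHz mod fs = 20.1 kHz.
20.1 kHz > fs/2 = 16.1 kHz, folds to fs − 20.1 kHz = 12.1 kHz.
79.4 kHz mod fs = 15 kHz.
15 kHz ≤ fs/2 = 16.1 kHz, appears at 15 kHz.
75.2 kHz mod fs = 10.8 kHz.
10.8 kHz ≤ fs/2 = 16.1 kHz, appears at 10.8 kHz.
109.9 kHz mod fs = 13.3 kHz.
13.3 kHz ≤ fs/2 = 16.1 kHz, appears at 13.3 kHz.
Distinct values: {10.8 kHz, 12.1 kHz, 13.3 kHz, 15 kHz}.

10.8 kHz, 12.1 kHz, 13.3 kHz, 15 kHz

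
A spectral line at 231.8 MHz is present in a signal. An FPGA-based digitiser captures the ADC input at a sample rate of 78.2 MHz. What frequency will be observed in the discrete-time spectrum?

231.8 MHz mod fs = 75.4 MHz.
75.4 MHz > fs/2 = 39.1 MHz, folds to fs − 75.4 MHz = 2.8 MHz.

2.8 MHz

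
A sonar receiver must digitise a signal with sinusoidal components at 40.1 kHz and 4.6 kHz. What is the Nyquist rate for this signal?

80.2 kHz

Highest-frequency component: 40.1 kHz.
Nyquist rate = 2 × 40.1 kHz = 80.2 kHz.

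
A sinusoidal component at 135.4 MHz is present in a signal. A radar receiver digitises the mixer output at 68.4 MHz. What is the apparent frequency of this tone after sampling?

135.4 MHz mod fs = 67 MHz.
67 MHz > fs/2 = 34.2 MHz, folds to fs − 67 MHz = 1.4 MHz.

1.4 MHz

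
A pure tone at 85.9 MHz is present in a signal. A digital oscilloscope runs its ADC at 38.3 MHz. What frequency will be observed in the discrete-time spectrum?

9.3 MHz

85.9 MHz mod fs = 9.3 MHz.
9.3 MHz ≤ fs/2 = 19.15 MHz, appears at 9.3 MHz.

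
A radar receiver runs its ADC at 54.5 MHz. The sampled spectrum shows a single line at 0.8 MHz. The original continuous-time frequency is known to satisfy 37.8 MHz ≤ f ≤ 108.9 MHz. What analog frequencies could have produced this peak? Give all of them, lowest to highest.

Frequencies that alias to 0.8 MHz are k·fs ± 0.8 MHz for integer k ≥ 0.
k=0: 0.8 MHz.
k=1: 53.7 MHz, 55.3 MHz.
k=2: 108.2 MHz, 109.8 MHz.
k=3: 162.7 MHz, 164.3 MHz.
Within [37.8 MHz, 108.9 MHz]: 53.7 MHz, 55.3 MHz, 108.2 MHz.

53.7 MHz, 55.3 MHz, 108.2 MHz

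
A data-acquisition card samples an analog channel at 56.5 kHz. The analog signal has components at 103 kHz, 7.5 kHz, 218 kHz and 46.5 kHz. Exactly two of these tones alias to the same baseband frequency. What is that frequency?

10 kHz

fs/2 = 28.25 kHz.
103 kHz mod fs = 46.5 kHz.
46.5 kHz > fs/2 = 28.25 kHz, folds to fs − 46.5 kHz = 10 kHz.
7.5 kHz ≤ fs/2 = 28.25 kHz, passes unchanged.
218 kHz mod fs = 48.5 kHz.
48.5 kHz > fs/2 = 28.25 kHz, folds to fs − 48.5 kHz = 8 kHz.
46.5 kHz > fs/2 = 28.25 kHz, folds to fs − 46.5 kHz = 10 kHz.
46.5 kHz and 103 kHz both map to 10 kHz.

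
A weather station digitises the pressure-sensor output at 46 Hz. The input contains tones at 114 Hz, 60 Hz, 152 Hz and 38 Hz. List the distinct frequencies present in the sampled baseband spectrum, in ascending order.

fs/2 = 23 Hz.
114 Hz mod fs = 22 Hz.
22 Hz ≤ fs/2 = 23 Hz, appears at 22 Hz.
60 Hz mod fs = 14 Hz.
14 Hz ≤ fs/2 = 23 Hz, appears at 14 Hz.
152 Hz mod fs = 14 Hz.
14 Hz ≤ fs/2 = 23 Hz, appears at 14 Hz.
38 Hz > fs/2 = 23 Hz, folds to fs − 38 Hz = 8 Hz.
Distinct values: {8 Hz, 14 Hz, 22 Hz}.

8 Hz, 14 Hz, 22 Hz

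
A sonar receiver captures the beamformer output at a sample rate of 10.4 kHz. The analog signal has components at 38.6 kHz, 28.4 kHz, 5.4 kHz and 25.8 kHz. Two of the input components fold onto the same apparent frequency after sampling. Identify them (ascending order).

fs/2 = 5.2 kHz.
38.6 kHz mod fs = 7.4 kHz.
7.4 kHz > fs/2 = 5.2 kHz, folds to fs − 7.4 kHz = 3 kHz.
28.4 kHz mod fs = 7.6 kHz.
7.6 kHz > fs/2 = 5.2 kHz, folds to fs − 7.6 kHz = 2.8 kHz.
5.4 kHz > fs/2 = 5.2 kHz, folds to fs − 5.4 kHz = 5 kHz.
25.8 kHz mod fs = 5 kHz.
5 kHz ≤ fs/2 = 5.2 kHz, appears at 5 kHz.
5.4 kHz and 25.8 kHz both map to 5 kHz.

5.4 kHz, 25.8 kHz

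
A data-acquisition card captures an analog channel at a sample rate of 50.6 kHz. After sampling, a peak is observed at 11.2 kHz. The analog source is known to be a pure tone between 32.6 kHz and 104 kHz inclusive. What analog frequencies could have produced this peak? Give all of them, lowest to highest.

Frequencies that alias to 11.2 kHz are k·fs ± 11.2 kHz for integer k ≥ 0.
k=0: 11.2 kHz.
k=1: 39.4 kHz, 61.8 kHz.
k=2: 90 kHz, 112.4 kHz.
k=3: 140.6 kHz, 163 kHz.
Within [32.6 kHz, 104 kHz]: 39.4 kHz, 61.8 kHz, 90 kHz.

39.4 kHz, 61.8 kHz, 90 kHz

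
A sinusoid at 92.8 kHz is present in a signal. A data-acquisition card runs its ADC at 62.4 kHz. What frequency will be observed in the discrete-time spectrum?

92.8 kHz mod fs = 30.4 kHz.
30.4 kHz ≤ fs/2 = 31.2 kHz, appears at 30.4 kHz.

30.4 kHz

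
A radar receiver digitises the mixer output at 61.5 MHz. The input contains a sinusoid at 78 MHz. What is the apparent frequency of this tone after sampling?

78 MHz mod fs = 16.5 MHz.
16.5 MHz ≤ fs/2 = 30.75 MHz, appears at 16.5 MHz.

16.5 MHz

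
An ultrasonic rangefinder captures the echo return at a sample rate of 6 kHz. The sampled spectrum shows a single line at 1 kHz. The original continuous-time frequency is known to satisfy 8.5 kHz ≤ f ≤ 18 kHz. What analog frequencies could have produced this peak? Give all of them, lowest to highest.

Frequencies that alias to 1 kHz are k·fs ± 1 kHz for integer k ≥ 0.
k=0: 1 kHz.
k=1: 5 kHz, 7 kHz.
k=2: 11 kHz, 13 kHz.
k=3: 17 kHz, 19 kHz.
k=4: 23 kHz, 25 kHz.
Within [8.5 kHz, 18 kHz]: 11 kHz, 13 kHz, 17 kHz.

11 kHz, 13 kHz, 17 kHz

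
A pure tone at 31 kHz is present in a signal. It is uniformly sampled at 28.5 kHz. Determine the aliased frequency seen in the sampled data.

2.5 kHz

31 kHz mod fs = 2.5 kHz.
2.5 kHz ≤ fs/2 = 14.25 kHz, appears at 2.5 kHz.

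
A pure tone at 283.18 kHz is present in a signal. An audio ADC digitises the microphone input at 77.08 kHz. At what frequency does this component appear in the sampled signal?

25.14 kHz

283.18 kHz mod fs = 51.94 kHz.
51.94 kHz > fs/2 = 38.54 kHz, folds to fs − 51.94 kHz = 25.14 kHz.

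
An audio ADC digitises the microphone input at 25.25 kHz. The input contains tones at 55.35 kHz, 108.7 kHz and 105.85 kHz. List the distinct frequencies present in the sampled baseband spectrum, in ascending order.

4.85 kHz, 7.7 kHz

fs/2 = 12.625 kHz.
55.35 kHz mod fs = 4.85 kHz.
4.85 kHz ≤ fs/2 = 12.625 kHz, appears at 4.85 kHz.
108.7 kHz mod fs = 7.7 kHz.
7.7 kHz ≤ fs/2 = 12.625 kHz, appears at 7.7 kHz.
105.85 kHz mod fs = 4.85 kHz.
4.85 kHz ≤ fs/2 = 12.625 kHz, appears at 4.85 kHz.
Distinct values: {4.85 kHz, 7.7 kHz}.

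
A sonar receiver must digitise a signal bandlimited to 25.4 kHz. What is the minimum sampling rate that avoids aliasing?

50.8 kHz

Nyquist rate = 2 × 25.4 kHz = 50.8 kHz.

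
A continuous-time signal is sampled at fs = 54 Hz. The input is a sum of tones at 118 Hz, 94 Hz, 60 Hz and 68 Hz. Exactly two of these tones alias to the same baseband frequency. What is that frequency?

14 Hz

fs/2 = 27 Hz.
118 Hz mod fs = 10 Hz.
10 Hz ≤ fs/2 = 27 Hz, appears at 10 Hz.
94 Hz mod fs = 40 Hz.
40 Hz > fs/2 = 27 Hz, folds to fs − 40 Hz = 14 Hz.
60 Hz mod fs = 6 Hz.
6 Hz ≤ fs/2 = 27 Hz, appears at 6 Hz.
68 Hz mod fs = 14 Hz.
14 Hz ≤ fs/2 = 27 Hz, appears at 14 Hz.
68 Hz and 94 Hz both map to 14 Hz.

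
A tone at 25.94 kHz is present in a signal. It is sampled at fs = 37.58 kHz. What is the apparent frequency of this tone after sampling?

25.94 kHz > fs/2 = 18.79 kHz, folds to fs − 25.94 kHz = 11.64 kHz.

11.64 kHz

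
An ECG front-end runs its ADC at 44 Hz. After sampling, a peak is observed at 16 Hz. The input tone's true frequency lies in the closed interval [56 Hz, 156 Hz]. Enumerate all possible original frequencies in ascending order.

60 Hz, 72 Hz, 104 Hz, 116 Hz, 148 Hz

Frequencies that alias to 16 Hz are k·fs ± 16 Hz for integer k ≥ 0.
k=0: 16 Hz.
k=1: 28 Hz, 60 Hz.
k=2: 72 Hz, 104 Hz.
k=3: 116 Hz, 148 Hz.
k=4: 160 Hz, 192 Hz.
Within [56 Hz, 156 Hz]: 60 Hz, 72 Hz, 104 Hz, 116 Hz, 148 Hz.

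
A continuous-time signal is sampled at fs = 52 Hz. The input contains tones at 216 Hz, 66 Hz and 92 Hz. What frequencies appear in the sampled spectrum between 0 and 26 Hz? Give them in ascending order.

8 Hz, 12 Hz, 14 Hz

fs/2 = 26 Hz.
216 Hz mod fs = 8 Hz.
8 Hz ≤ fs/2 = 26 Hz, appears at 8 Hz.
66 Hz mod fs = 14 Hz.
14 Hz ≤ fs/2 = 26 Hz, appears at 14 Hz.
92 Hz mod fs = 40 Hz.
40 Hz > fs/2 = 26 Hz, folds to fs − 40 Hz = 12 Hz.
Distinct values: {8 Hz, 12 Hz, 14 Hz}.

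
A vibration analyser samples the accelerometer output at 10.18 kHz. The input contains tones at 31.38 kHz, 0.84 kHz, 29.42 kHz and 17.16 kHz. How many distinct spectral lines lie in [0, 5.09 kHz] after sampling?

3

fs/2 = 5.09 kHz.
31.38 kHz mod fs = 0.84 kHz.
0.84 kHz ≤ fs/2 = 5.09 kHz, appears at 0.84 kHz.
0.84 kHz ≤ fs/2 = 5.09 kHz, passes unchanged.
29.42 kHz mod fs = 9.06 kHz.
9.06 kHz > fs/2 = 5.09 kHz, folds to fs − 9.06 kHz = 1.12 kHz.
17.16 kHz mod fs = 6.98 kHz.
6.98 kHz > fs/2 = 5.09 kHz, folds to fs − 6.98 kHz = 3.2 kHz.
Distinct values: {0.84 kHz, 1.12 kHz, 3.2 kHz} → 3.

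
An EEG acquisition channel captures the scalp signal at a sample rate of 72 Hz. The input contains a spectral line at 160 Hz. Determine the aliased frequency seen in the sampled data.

160 Hz mod fs = 16 Hz.
16 Hz ≤ fs/2 = 36 Hz, appears at 16 Hz.

16 Hz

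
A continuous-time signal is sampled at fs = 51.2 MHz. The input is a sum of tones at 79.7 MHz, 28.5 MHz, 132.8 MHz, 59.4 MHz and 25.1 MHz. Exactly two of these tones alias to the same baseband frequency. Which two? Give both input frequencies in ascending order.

28.5 MHz, 79.7 MHz

fs/2 = 25.6 MHz.
79.7 MHz mod fs = 28.5 MHz.
28.5 MHz > fs/2 = 25.6 MHz, folds to fs − 28.5 MHz = 22.7 MHz.
28.5 MHz > fs/2 = 25.6 MHz, folds to fs − 28.5 MHz = 22.7 MHz.
132.8 MHz mod fs = 30.4 MHz.
30.4 MHz > fs/2 = 25.6 MHz, folds to fs − 30.4 MHz = 20.8 MHz.
59.4 MHz mod fs = 8.2 MHz.
8.2 MHz ≤ fs/2 = 25.6 MHz, appears at 8.2 MHz.
25.1 MHz ≤ fs/2 = 25.6 MHz, passes unchanged.
28.5 MHz and 79.7 MHz both map to 22.7 MHz.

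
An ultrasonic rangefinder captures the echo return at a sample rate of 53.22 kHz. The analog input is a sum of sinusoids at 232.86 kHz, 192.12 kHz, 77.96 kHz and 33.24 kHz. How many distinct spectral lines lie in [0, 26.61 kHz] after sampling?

3

fs/2 = 26.61 kHz.
232.86 kHz mod fs = 19.98 kHz.
19.98 kHz ≤ fs/2 = 26.61 kHz, appears at 19.98 kHz.
192.12 kHz mod fs = 32.46 kHz.
32.46 kHz > fs/2 = 26.61 kHz, folds to fs − 32.46 kHz = 20.76 kHz.
77.96 kHz mod fs = 24.74 kHz.
24.74 kHz ≤ fs/2 = 26.61 kHz, appears at 24.74 kHz.
33.24 kHz > fs/2 = 26.61 kHz, folds to fs − 33.24 kHz = 19.98 kHz.
Distinct values: {19.98 kHz, 20.76 kHz, 24.74 kHz} → 3.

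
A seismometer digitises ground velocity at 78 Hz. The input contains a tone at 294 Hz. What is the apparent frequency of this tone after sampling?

294 Hz mod fs = 60 Hz.
60 Hz > fs/2 = 39 Hz, folds to fs − 60 Hz = 18 Hz.

18 Hz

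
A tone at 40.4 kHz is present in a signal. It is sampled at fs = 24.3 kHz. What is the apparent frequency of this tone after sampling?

8.2 kHz

40.4 kHz mod fs = 16.1 kHz.
16.1 kHz > fs/2 = 12.15 kHz, folds to fs − 16.1 kHz = 8.2 kHz.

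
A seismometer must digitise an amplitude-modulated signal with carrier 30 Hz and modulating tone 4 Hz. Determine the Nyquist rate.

AM sidebands sit at fc ± fm = 26 Hz and 34 Hz.
Highest-frequency component: 34 Hz.
Nyquist rate = 2 × 34 Hz = 68 Hz.

68 Hz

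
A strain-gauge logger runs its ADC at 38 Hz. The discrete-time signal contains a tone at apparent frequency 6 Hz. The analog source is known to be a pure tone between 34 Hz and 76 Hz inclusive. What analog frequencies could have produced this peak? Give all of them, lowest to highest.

Frequencies that alias to 6 Hz are k·fs ± 6 Hz for integer k ≥ 0.
k=0: 6 Hz.
k=1: 32 Hz, 44 Hz.
k=2: 70 Hz, 82 Hz.
k=3: 108 Hz, 120 Hz.
Within [34 Hz, 76 Hz]: 44 Hz, 70 Hz.

44 Hz, 70 Hz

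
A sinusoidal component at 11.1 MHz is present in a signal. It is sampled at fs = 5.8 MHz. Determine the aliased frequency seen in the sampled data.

0.5 MHz

11.1 MHz mod fs = 5.3 MHz.
5.3 MHz > fs/2 = 2.9 MHz, folds to fs − 5.3 MHz = 0.5 MHz.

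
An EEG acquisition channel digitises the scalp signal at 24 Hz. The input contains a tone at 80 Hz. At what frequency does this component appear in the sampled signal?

80 Hz mod fs = 8 Hz.
8 Hz ≤ fs/2 = 12 Hz, appears at 8 Hz.

8 Hz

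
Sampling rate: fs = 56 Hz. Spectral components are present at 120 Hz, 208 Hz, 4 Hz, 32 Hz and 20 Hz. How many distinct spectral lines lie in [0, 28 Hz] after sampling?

5

fs/2 = 28 Hz.
120 Hz mod fs = 8 Hz.
8 Hz ≤ fs/2 = 28 Hz, appears at 8 Hz.
208 Hz mod fs = 40 Hz.
40 Hz > fs/2 = 28 Hz, folds to fs − 40 Hz = 16 Hz.
4 Hz ≤ fs/2 = 28 Hz, passes unchanged.
32 Hz > fs/2 = 28 Hz, folds to fs − 32 Hz = 24 Hz.
20 Hz ≤ fs/2 = 28 Hz, passes unchanged.
Distinct values: {4 Hz, 8 Hz, 16 Hz, 20 Hz, 24 Hz} → 5.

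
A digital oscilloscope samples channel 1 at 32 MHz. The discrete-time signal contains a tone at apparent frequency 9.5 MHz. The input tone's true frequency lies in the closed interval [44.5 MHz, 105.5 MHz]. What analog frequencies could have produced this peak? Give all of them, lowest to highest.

Frequencies that alias to 9.5 MHz are k·fs ± 9.5 MHz for integer k ≥ 0.
k=0: 9.5 MHz.
k=1: 22.5 MHz, 41.5 MHz.
k=2: 54.5 MHz, 73.5 MHz.
k=3: 86.5 MHz, 105.5 MHz.
k=4: 118.5 MHz, 137.5 MHz.
Within [44.5 MHz, 105.5 MHz]: 54.5 MHz, 73.5 MHz, 86.5 MHz, 105.5 MHz.

54.5 MHz, 73.5 MHz, 86.5 MHz, 105.5 MHz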